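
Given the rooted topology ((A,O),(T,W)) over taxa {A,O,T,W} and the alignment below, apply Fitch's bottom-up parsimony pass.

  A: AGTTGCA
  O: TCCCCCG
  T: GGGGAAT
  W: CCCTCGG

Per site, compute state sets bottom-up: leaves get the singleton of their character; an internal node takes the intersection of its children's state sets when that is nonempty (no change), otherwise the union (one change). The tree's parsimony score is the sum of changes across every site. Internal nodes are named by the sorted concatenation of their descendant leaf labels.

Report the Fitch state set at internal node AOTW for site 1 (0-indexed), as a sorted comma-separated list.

site 0, node AO: A={A} ∪ O={T} → {A,T} (+1)
site 0, node TW: T={G} ∪ W={C} → {C,G} (+1)
site 0, node AOTW: AO={A,T} ∪ TW={C,G} → {A,C,G,T} (+1)
site 1, node AO: A={G} ∪ O={C} → {C,G} (+1)
site 1, node TW: T={G} ∪ W={C} → {C,G} (+1)
site 1, node AOTW: AO={C,G} ∩ TW={C,G} → {C,G} (+0)
site 2, node AO: A={T} ∪ O={C} → {C,T} (+1)
site 2, node TW: T={G} ∪ W={C} → {C,G} (+1)
site 2, node AOTW: AO={C,T} ∩ TW={C,G} → {C} (+0)
site 3, node AO: A={T} ∪ O={C} → {C,T} (+1)
site 3, node TW: T={G} ∪ W={T} → {G,T} (+1)
site 3, node AOTW: AO={C,T} ∩ TW={G,T} → {T} (+0)
site 4, node AO: A={G} ∪ O={C} → {C,G} (+1)
site 4, node TW: T={A} ∪ W={C} → {A,C} (+1)
site 4, node AOTW: AO={C,G} ∩ TW={A,C} → {C} (+0)
site 5, node AO: A={C} ∩ O={C} → {C} (+0)
site 5, node TW: T={A} ∪ W={G} → {A,G} (+1)
site 5, node AOTW: AO={C} ∪ TW={A,G} → {A,C,G} (+1)
site 6, node AO: A={A} ∪ O={G} → {A,G} (+1)
site 6, node TW: T={T} ∪ W={G} → {G,T} (+1)
site 6, node AOTW: AO={A,G} ∩ TW={G,T} → {G} (+0)
per-site changes: [3, 2, 2, 2, 2, 2, 2]; total = 15

C,G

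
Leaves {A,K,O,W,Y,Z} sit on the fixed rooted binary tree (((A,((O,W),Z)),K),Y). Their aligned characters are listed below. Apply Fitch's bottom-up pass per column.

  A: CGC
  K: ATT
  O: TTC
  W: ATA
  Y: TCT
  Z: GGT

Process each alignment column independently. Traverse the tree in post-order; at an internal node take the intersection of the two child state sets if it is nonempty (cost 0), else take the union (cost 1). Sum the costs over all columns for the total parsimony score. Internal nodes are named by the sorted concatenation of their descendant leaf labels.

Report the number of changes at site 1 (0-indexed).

3

[col 0] OW: children O:{T}, W:{A} ∪→ {A,T}; cost 1
[col 0] OWZ: children OW:{A,T}, Z:{G} ∪→ {A,G,T}; cost 1
[col 0] AOWZ: children A:{C}, OWZ:{A,G,T} ∪→ {A,C,G,T}; cost 1
[col 0] AKOWZ: children AOWZ:{A,C,G,T}, K:{A} ∩→ {A}; cost 0
[col 0] AKOWYZ: children AKOWZ:{A}, Y:{T} ∪→ {A,T}; cost 1
[col 1] OW: children O:{T}, W:{T} ∩→ {T}; cost 0
[col 1] OWZ: children OW:{T}, Z:{G} ∪→ {G,T}; cost 1
[col 1] AOWZ: children A:{G}, OWZ:{G,T} ∩→ {G}; cost 0
[col 1] AKOWZ: children AOWZ:{G}, K:{T} ∪→ {G,T}; cost 1
[col 1] AKOWYZ: children AKOWZ:{G,T}, Y:{C} ∪→ {C,G,T}; cost 1
[col 2] OW: children O:{C}, W:{A} ∪→ {A,C}; cost 1
[col 2] OWZ: children OW:{A,C}, Z:{T} ∪→ {A,C,T}; cost 1
[col 2] AOWZ: children A:{C}, OWZ:{A,C,T} ∩→ {C}; cost 0
[col 2] AKOWZ: children AOWZ:{C}, K:{T} ∪→ {C,T}; cost 1
[col 2] AKOWYZ: children AKOWZ:{C,T}, Y:{T} ∩→ {T}; cost 0
per-site changes: [4, 3, 3]; total = 10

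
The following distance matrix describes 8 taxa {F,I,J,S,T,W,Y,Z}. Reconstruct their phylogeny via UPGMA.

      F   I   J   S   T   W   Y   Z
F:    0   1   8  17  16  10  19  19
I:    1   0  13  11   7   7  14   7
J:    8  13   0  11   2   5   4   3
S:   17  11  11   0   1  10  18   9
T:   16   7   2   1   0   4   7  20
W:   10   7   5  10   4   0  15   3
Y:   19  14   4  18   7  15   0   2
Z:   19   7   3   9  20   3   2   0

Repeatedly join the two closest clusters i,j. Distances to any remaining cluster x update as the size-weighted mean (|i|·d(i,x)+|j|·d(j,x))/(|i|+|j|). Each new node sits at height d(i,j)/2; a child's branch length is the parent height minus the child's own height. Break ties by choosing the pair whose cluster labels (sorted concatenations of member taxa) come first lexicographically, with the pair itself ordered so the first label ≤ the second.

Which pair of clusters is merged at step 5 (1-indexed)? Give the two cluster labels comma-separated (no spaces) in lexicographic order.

ST,W

1. join F+I (d=1) ⇒ FI; edges |F|=1/2, |I|=1/2
  updated: d(FI,J)=21/2, d(FI,S)=14, d(FI,T)=23/2, d(FI,W)=17/2, d(FI,Y)=33/2, d(FI,Z)=13
2. join S+T (d=1) ⇒ ST; edges |S|=1/2, |T|=1/2
  updated: d(FI,ST)=51/4, d(J,ST)=13/2, d(ST,W)=7, d(ST,Y)=25/2, d(ST,Z)=29/2
3. join Y+Z (d=2) ⇒ YZ; edges |Y|=1, |Z|=1
  updated: d(FI,YZ)=59/4, d(J,YZ)=7/2, d(ST,YZ)=27/2, d(W,YZ)=9
4. join J+YZ (d=7/2) ⇒ JYZ; edges |J|=7/4, |YZ|=3/4
  updated: d(FI,JYZ)=40/3, d(JYZ,ST)=67/6, d(JYZ,W)=23/3
5. join ST+W (d=7) ⇒ STW; edges |ST|=3, |W|=7/2
  updated: d(FI,STW)=34/3, d(JYZ,STW)=10
6. join JYZ+STW (d=10) ⇒ JSTWYZ; edges |JYZ|=13/4, |STW|=3/2
  updated: d(FI,JSTWYZ)=37/3
7. join FI+JSTWYZ (d=37/3) ⇒ FIJSTWYZ; edges |FI|=17/3, |JSTWYZ|=7/6
final tree: ((F:1/2,I:1/2):17/3,((J:7/4,(Y:1,Z:1):3/4):13/4,((S:1/2,T:1/2):3,W:7/2):3/2):7/6)
total length: 295/12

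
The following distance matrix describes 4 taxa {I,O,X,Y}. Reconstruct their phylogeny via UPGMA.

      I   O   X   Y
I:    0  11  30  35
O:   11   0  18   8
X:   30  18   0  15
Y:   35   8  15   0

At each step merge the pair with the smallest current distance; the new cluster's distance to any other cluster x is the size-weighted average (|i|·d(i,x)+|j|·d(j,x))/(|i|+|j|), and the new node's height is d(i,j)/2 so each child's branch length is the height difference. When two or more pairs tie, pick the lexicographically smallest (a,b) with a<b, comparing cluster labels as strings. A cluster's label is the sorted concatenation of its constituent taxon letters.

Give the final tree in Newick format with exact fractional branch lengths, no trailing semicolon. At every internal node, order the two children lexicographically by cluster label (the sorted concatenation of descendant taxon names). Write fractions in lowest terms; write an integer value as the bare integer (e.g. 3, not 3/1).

1. join O+Y (d=8) ⇒ OY; edges |O|=4, |Y|=4
  updated: d(I,OY)=23, d(OY,X)=33/2
2. join OY+X (d=33/2) ⇒ OXY; edges |OY|=17/4, |X|=33/4
  updated: d(I,OXY)=76/3
3. join I+OXY (d=76/3) ⇒ IOXY; edges |I|=38/3, |OXY|=53/12
final tree: (I:38/3,((O:4,Y:4):17/4,X:33/4):53/12)
total length: 451/12

(I:38/3,((O:4,Y:4):17/4,X:33/4):53/12)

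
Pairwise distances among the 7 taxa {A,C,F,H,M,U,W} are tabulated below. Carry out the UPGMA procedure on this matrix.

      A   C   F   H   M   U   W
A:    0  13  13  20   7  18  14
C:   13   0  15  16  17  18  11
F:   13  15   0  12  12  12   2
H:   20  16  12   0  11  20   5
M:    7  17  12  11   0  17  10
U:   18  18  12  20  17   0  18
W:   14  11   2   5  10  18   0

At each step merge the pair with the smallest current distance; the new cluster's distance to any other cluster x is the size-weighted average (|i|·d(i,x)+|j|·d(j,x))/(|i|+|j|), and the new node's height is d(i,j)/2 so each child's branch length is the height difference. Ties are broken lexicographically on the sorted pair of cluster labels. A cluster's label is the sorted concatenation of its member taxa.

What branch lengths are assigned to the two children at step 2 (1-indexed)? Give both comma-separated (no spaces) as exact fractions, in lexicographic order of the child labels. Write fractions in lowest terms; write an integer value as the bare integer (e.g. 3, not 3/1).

7/2,7/2

1. join F+W (d=2) ⇒ FW; edges |F|=1, |W|=1
  updated: d(A,FW)=27/2, d(C,FW)=13, d(FW,H)=17/2, d(FW,M)=11, d(FW,U)=15
2. join A+M (d=7) ⇒ AM; edges |A|=7/2, |M|=7/2
  updated: d(AM,C)=15, d(AM,FW)=49/4, d(AM,H)=31/2, d(AM,U)=35/2
3. join FW+H (d=17/2) ⇒ FHW; edges |FW|=13/4, |H|=17/4
  updated: d(AM,FHW)=40/3, d(C,FHW)=14, d(FHW,U)=50/3
4. join AM+FHW (d=40/3) ⇒ AFHMW; edges |AM|=19/6, |FHW|=29/12
  updated: d(AFHMW,C)=72/5, d(AFHMW,U)=17
5. join AFHMW+C (d=72/5) ⇒ ACFHMW; edges |AFHMW|=8/15, |C|=36/5
  updated: d(ACFHMW,U)=103/6
6. join ACFHMW+U (d=103/6) ⇒ ACFHMUW; edges |ACFHMW|=83/60, |U|=103/12
final tree: ((((A:7/2,M:7/2):19/6,((F:1,W:1):13/4,H:17/4):29/12):8/15,C:36/5):83/60,U:103/12)
total length: 2387/60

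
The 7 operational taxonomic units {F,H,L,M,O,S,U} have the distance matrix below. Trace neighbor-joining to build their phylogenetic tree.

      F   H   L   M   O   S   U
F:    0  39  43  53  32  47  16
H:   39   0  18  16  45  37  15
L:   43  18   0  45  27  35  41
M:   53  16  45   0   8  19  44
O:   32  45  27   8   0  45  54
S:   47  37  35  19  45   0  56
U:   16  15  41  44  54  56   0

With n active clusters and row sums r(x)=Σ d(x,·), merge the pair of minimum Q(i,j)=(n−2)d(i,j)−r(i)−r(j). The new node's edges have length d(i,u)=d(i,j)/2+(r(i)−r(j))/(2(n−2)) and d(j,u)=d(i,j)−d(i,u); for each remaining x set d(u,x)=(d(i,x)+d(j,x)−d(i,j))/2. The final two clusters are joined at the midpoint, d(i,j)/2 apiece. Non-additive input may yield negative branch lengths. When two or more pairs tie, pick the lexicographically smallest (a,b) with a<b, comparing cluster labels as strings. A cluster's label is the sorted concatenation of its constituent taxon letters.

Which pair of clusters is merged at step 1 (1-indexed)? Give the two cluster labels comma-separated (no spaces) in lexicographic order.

F,U

iteration 1: select F,U (d=16, Q=-376); attach at lengths (42/5, 38/5); label the merged cluster FU
  updated: d(FU,H)=19, d(FU,L)=34, d(FU,M)=81/2, d(FU,O)=35, d(FU,S)=87/2
iteration 2: select M,O (d=8, Q=-513/2); attach at lengths (1/16, 127/16); label the merged cluster MO
  updated: d(FU,MO)=135/4, d(H,MO)=53/2, d(L,MO)=32, d(MO,S)=28
iteration 3: select MO,S (d=28, Q=-719/4); attach at lengths (81/8, 143/8); label the merged cluster MOS
  updated: d(FU,MOS)=197/8, d(H,MOS)=71/4, d(L,MOS)=39/2
iteration 4: select FU,H (d=19, Q=-755/8); attach at lengths (487/32, 121/32); label the merged cluster FHU
  updated: d(FHU,L)=33/2, d(FHU,MOS)=187/16
iteration 5: select FHU,L (d=33/2, Q=-763/16); attach at lengths (139/32, 389/32); label the merged cluster FHLU
  updated: d(FHLU,MOS)=235/32
iteration 6: select FHLU,MOS (d=235/32); attach at lengths (235/64, 235/64); label the merged cluster FHLMOSU
final tree: ((((F:42/5,U:38/5):487/32,H:121/32):139/32,L:389/32):235/64,((M:1/16,O:127/16):81/8,S:143/8):235/64)
total length: 3035/32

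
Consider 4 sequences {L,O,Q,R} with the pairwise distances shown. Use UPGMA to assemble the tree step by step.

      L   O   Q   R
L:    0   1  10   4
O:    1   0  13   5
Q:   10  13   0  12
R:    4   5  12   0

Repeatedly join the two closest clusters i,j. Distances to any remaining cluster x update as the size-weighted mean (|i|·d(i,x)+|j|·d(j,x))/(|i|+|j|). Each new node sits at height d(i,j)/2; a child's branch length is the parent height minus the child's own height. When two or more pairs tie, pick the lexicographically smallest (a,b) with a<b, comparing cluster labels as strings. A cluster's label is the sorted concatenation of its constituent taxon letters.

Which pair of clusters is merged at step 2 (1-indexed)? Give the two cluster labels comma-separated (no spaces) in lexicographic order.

iteration 1: select L,O (d=1); attach at lengths (1/2, 1/2); label the merged cluster LO
  updated: d(LO,Q)=23/2, d(LO,R)=9/2
iteration 2: select LO,R (d=9/2); attach at lengths (7/4, 9/4); label the merged cluster LOR
  updated: d(LOR,Q)=35/3
iteration 3: select LOR,Q (d=35/3); attach at lengths (43/12, 35/6); label the merged cluster LOQR
final tree: (((L:1/2,O:1/2):7/4,R:9/4):43/12,Q:35/6)
total length: 173/12

LO,R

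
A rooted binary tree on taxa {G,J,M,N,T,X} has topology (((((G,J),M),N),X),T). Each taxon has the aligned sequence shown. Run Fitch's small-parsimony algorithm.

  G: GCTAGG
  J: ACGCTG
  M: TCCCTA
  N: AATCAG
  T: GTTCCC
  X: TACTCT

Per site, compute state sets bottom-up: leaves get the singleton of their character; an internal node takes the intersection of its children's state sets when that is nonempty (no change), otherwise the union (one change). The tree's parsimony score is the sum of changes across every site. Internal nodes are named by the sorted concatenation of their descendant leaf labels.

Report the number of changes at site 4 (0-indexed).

site 0, node GJ: G={G} ∪ J={A} → {A,G} (+1)
site 0, node GJM: GJ={A,G} ∪ M={T} → {A,G,T} (+1)
site 0, node GJMN: GJM={A,G,T} ∩ N={A} → {A} (+0)
site 0, node GJMNX: GJMN={A} ∪ X={T} → {A,T} (+1)
site 0, node GJMNTX: GJMNX={A,T} ∪ T={G} → {A,G,T} (+1)
site 1, node GJ: G={C} ∩ J={C} → {C} (+0)
site 1, node GJM: GJ={C} ∩ M={C} → {C} (+0)
site 1, node GJMN: GJM={C} ∪ N={A} → {A,C} (+1)
site 1, node GJMNX: GJMN={A,C} ∩ X={A} → {A} (+0)
site 1, node GJMNTX: GJMNX={A} ∪ T={T} → {A,T} (+1)
site 2, node GJ: G={T} ∪ J={G} → {G,T} (+1)
site 2, node GJM: GJ={G,T} ∪ M={C} → {C,G,T} (+1)
site 2, node GJMN: GJM={C,G,T} ∩ N={T} → {T} (+0)
site 2, node GJMNX: GJMN={T} ∪ X={C} → {C,T} (+1)
site 2, node GJMNTX: GJMNX={C,T} ∩ T={T} → {T} (+0)
site 3, node GJ: G={A} ∪ J={C} → {A,C} (+1)
site 3, node GJM: GJ={A,C} ∩ M={C} → {C} (+0)
site 3, node GJMN: GJM={C} ∩ N={C} → {C} (+0)
site 3, node GJMNX: GJMN={C} ∪ X={T} → {C,T} (+1)
site 3, node GJMNTX: GJMNX={C,T} ∩ T={C} → {C} (+0)
site 4, node GJ: G={G} ∪ J={T} → {G,T} (+1)
site 4, node GJM: GJ={G,T} ∩ M={T} → {T} (+0)
site 4, node GJMN: GJM={T} ∪ N={A} → {A,T} (+1)
site 4, node GJMNX: GJMN={A,T} ∪ X={C} → {A,C,T} (+1)
site 4, node GJMNTX: GJMNX={A,C,T} ∩ T={C} → {C} (+0)
site 5, node GJ: G={G} ∩ J={G} → {G} (+0)
site 5, node GJM: GJ={G} ∪ M={A} → {A,G} (+1)
site 5, node GJMN: GJM={A,G} ∩ N={G} → {G} (+0)
site 5, node GJMNX: GJMN={G} ∪ X={T} → {G,T} (+1)
site 5, node GJMNTX: GJMNX={G,T} ∪ T={C} → {C,G,T} (+1)
per-site changes: [4, 2, 3, 2, 3, 3]; total = 17

3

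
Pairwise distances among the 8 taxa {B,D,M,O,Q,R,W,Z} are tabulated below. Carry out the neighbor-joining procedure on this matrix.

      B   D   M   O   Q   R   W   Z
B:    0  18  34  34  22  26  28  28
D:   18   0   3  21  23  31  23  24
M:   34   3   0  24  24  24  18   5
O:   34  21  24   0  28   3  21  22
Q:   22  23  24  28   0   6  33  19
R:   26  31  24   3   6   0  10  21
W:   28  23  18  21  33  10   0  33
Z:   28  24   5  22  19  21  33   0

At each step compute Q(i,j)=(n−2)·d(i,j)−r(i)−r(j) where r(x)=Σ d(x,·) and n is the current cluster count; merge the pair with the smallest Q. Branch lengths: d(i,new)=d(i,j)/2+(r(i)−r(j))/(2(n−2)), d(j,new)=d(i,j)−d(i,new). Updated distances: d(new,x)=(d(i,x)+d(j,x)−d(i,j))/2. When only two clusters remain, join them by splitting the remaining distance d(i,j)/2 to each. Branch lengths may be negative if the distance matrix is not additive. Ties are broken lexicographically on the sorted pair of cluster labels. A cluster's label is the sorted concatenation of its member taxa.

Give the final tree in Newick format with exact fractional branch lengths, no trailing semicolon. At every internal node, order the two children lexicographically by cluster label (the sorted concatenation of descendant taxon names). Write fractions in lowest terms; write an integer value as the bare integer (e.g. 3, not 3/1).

iteration 1: select D,M (d=3, Q=-257); attach at lengths (29/12, 7/12); label the merged cluster DM
  updated: d(B,DM)=49/2, d(DM,O)=21, d(DM,Q)=22, d(DM,R)=26, d(DM,W)=19, d(DM,Z)=13
iteration 2: select O,R (d=3, Q=-206); attach at lengths (26/5, -11/5); label the merged cluster OR
  updated: d(B,OR)=57/2, d(DM,OR)=22, d(OR,Q)=31/2, d(OR,W)=14, d(OR,Z)=20
iteration 3: select OR,W (d=14, Q=-171); attach at lengths (29/8, 83/8); label the merged cluster ORW
  updated: d(B,ORW)=85/4, d(DM,ORW)=27/2, d(ORW,Q)=69/4, d(ORW,Z)=39/2
iteration 4: select DM,Z (d=13, Q=-227/2); attach at lengths (65/12, 91/12); label the merged cluster DMZ
  updated: d(B,DMZ)=79/4, d(DMZ,ORW)=10, d(DMZ,Q)=14
iteration 5: select B,Q (d=22, Q=-289/4); attach at lengths (215/16, 137/16); label the merged cluster BQ
  updated: d(BQ,DMZ)=47/8, d(BQ,ORW)=33/4
iteration 6: select BQ,DMZ (d=47/8, Q=-193/8); attach at lengths (33/16, 61/16); label the merged cluster BDMQZ
  updated: d(BDMQZ,ORW)=99/16
iteration 7: select BDMQZ,ORW (d=99/16); attach at lengths (99/32, 99/32); label the merged cluster BDMOQRWZ
final tree: (((B:215/16,Q:137/16):33/16,((D:29/12,M:7/12):65/12,Z:91/12):61/16):99/32,((O:26/5,R:-11/5):29/8,W:83/8):99/32)
total length: 1073/16

(((B:215/16,Q:137/16):33/16,((D:29/12,M:7/12):65/12,Z:91/12):61/16):99/32,((O:26/5,R:-11/5):29/8,W:83/8):99/32)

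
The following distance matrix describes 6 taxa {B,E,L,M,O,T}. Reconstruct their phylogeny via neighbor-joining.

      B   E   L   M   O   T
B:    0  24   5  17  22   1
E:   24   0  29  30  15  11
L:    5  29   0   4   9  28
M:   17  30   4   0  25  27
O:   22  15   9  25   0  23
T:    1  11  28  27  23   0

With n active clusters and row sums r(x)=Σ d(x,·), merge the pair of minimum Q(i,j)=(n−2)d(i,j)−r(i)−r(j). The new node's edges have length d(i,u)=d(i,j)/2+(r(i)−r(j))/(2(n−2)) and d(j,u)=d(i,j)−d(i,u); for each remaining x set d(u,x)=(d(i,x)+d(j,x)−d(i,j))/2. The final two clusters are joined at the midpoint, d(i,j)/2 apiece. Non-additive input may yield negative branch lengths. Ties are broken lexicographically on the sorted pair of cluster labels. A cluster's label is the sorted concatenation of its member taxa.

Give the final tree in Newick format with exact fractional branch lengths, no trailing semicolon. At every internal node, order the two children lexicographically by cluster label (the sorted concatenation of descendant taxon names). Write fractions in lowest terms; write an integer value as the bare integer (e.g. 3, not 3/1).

1. join L+M (d=4, Q=-162) ⇒ LM; edges |L|=-3/2, |M|=11/2
  updated: d(B,LM)=9, d(E,LM)=55/2, d(LM,O)=15, d(LM,T)=51/2
2. join B+T (d=1, Q=-227/2) ⇒ BT; edges |B|=-1/4, |T|=5/4
  updated: d(BT,E)=17, d(BT,LM)=67/4, d(BT,O)=22
3. join BT+LM (d=67/4, Q=-163/2) ⇒ BLMT; edges |BT|=15/2, |LM|=37/4
  updated: d(BLMT,E)=111/8, d(BLMT,O)=81/8
4. join BLMT+E (d=111/8, Q=-39) ⇒ BELMT; edges |BLMT|=9/2, |E|=75/8
  updated: d(BELMT,O)=45/8
5. join BELMT+O (d=45/8) ⇒ BELMOT; edges |BELMT|=45/16, |O|=45/16
final tree: ((((B:-1/4,T:5/4):15/2,(L:-3/2,M:11/2):37/4):9/2,E:75/8):45/16,O:45/16)
total length: 165/4

((((B:-1/4,T:5/4):15/2,(L:-3/2,M:11/2):37/4):9/2,E:75/8):45/16,O:45/16)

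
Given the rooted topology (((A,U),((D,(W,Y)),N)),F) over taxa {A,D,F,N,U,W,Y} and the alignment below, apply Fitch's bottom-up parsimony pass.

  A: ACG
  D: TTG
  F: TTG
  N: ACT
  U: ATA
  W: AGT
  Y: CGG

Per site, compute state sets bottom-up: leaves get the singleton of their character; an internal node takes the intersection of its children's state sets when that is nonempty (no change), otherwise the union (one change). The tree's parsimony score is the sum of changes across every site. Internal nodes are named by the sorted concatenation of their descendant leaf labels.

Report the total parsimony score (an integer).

9

AU@0: {A} ∩ {A} = {A} (intersection, +0)
WY@0: {A} ∪ {C} = {A,C} (union, +1)
DWY@0: {T} ∪ {A,C} = {A,C,T} (union, +1)
DNWY@0: {A,C,T} ∩ {A} = {A} (intersection, +0)
ADNUWY@0: {A} ∩ {A} = {A} (intersection, +0)
ADFNUWY@0: {A} ∪ {T} = {A,T} (union, +1)
AU@1: {C} ∪ {T} = {C,T} (union, +1)
WY@1: {G} ∩ {G} = {G} (intersection, +0)
DWY@1: {T} ∪ {G} = {G,T} (union, +1)
DNWY@1: {G,T} ∪ {C} = {C,G,T} (union, +1)
ADNUWY@1: {C,T} ∩ {C,G,T} = {C,T} (intersection, +0)
ADFNUWY@1: {C,T} ∩ {T} = {T} (intersection, +0)
AU@2: {G} ∪ {A} = {A,G} (union, +1)
WY@2: {T} ∪ {G} = {G,T} (union, +1)
DWY@2: {G} ∩ {G,T} = {G} (intersection, +0)
DNWY@2: {G} ∪ {T} = {G,T} (union, +1)
ADNUWY@2: {A,G} ∩ {G,T} = {G} (intersection, +0)
ADFNUWY@2: {G} ∩ {G} = {G} (intersection, +0)
per-site changes: [3, 3, 3]; total = 9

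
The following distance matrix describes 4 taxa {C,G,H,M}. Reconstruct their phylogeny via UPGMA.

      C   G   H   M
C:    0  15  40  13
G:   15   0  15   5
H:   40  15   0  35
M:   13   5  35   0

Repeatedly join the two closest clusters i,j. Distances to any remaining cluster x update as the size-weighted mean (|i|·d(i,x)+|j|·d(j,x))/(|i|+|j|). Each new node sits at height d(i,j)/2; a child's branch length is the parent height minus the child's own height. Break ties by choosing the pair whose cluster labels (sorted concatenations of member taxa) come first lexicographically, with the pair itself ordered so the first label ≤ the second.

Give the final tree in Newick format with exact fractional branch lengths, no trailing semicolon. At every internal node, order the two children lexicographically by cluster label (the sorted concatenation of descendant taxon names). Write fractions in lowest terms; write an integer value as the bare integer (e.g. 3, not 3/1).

1. join G+M (d=5) ⇒ GM; edges |G|=5/2, |M|=5/2
  updated: d(C,GM)=14, d(GM,H)=25
2. join C+GM (d=14) ⇒ CGM; edges |C|=7, |GM|=9/2
  updated: d(CGM,H)=30
3. join CGM+H (d=30) ⇒ CGHM; edges |CGM|=8, |H|=15
final tree: ((C:7,(G:5/2,M:5/2):9/2):8,H:15)
total length: 79/2

((C:7,(G:5/2,M:5/2):9/2):8,H:15)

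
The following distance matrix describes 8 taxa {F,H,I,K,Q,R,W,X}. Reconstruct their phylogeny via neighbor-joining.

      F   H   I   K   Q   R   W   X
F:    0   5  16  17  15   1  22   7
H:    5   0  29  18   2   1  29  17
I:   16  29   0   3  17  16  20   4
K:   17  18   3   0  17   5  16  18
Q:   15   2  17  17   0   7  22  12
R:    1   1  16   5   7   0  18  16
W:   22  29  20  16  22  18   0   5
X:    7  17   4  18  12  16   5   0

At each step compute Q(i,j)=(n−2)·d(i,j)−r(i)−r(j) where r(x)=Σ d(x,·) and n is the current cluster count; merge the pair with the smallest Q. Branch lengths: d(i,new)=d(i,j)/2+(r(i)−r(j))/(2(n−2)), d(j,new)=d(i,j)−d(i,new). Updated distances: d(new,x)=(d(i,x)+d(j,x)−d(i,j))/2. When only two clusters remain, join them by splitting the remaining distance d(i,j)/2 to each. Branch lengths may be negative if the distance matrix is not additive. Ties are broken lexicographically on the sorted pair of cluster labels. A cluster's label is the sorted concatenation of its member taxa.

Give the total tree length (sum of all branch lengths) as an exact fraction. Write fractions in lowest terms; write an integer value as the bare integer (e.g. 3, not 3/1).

1063/32

iteration 1: select H,Q (d=2, Q=-181); attach at lengths (7/4, 1/4); label the merged cluster HQ
  updated: d(F,HQ)=9, d(HQ,I)=22, d(HQ,K)=33/2, d(HQ,R)=3, d(HQ,W)=49/2, d(HQ,X)=27/2
iteration 2: select W,X (d=5, Q=-144); attach at lengths (67/10, -17/10); label the merged cluster WX
  updated: d(F,WX)=12, d(HQ,WX)=33/2, d(I,WX)=19/2, d(K,WX)=29/2, d(R,WX)=29/2
iteration 3: select I,K (d=3, Q=-221/2); attach at lengths (45/16, 3/16); label the merged cluster IK
  updated: d(F,IK)=15, d(HQ,IK)=71/4, d(IK,R)=9, d(IK,WX)=21/2
iteration 4: select IK,WX (d=21/2, Q=-297/4); attach at lengths (121/24, 131/24); label the merged cluster IKWX
  updated: d(F,IKWX)=33/4, d(HQ,IKWX)=95/8, d(IKWX,R)=13/2
iteration 5: select F,IKWX (d=33/4, Q=-227/8); attach at lengths (65/32, 199/32); label the merged cluster FIKWX
  updated: d(FIKWX,HQ)=101/16, d(FIKWX,R)=-3/8
iteration 6: select FIKWX,HQ (d=101/16, Q=-143/16); attach at lengths (47/32, 155/32); label the merged cluster FHIKQWX
  updated: d(FHIKQWX,R)=-59/32
iteration 7: select FHIKQWX,R (d=-59/32); attach at lengths (-59/64, -59/64); label the merged cluster FHIKQRWX
final tree: (((F:65/32,((I:45/16,K:3/16):121/24,(W:67/10,X:-17/10):131/24):199/32):47/32,(H:7/4,Q:1/4):155/32):-59/64,R:-59/64)
total length: 1063/32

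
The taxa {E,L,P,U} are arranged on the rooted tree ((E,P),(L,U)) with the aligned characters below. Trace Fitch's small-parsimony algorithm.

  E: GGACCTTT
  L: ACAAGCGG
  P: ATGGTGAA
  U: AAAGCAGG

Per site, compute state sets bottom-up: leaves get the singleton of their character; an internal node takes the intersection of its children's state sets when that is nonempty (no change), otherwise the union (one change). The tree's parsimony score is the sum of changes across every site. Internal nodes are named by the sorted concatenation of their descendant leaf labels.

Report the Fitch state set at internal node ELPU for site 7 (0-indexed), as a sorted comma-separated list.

[col 0] EP: children E:{G}, P:{A} ∪→ {A,G}; cost 1
[col 0] LU: children L:{A}, U:{A} ∩→ {A}; cost 0
[col 0] ELPU: children EP:{A,G}, LU:{A} ∩→ {A}; cost 0
[col 1] EP: children E:{G}, P:{T} ∪→ {G,T}; cost 1
[col 1] LU: children L:{C}, U:{A} ∪→ {A,C}; cost 1
[col 1] ELPU: children EP:{G,T}, LU:{A,C} ∪→ {A,C,G,T}; cost 1
[col 2] EP: children E:{A}, P:{G} ∪→ {A,G}; cost 1
[col 2] LU: children L:{A}, U:{A} ∩→ {A}; cost 0
[col 2] ELPU: children EP:{A,G}, LU:{A} ∩→ {A}; cost 0
[col 3] EP: children E:{C}, P:{G} ∪→ {C,G}; cost 1
[col 3] LU: children L:{A}, U:{G} ∪→ {A,G}; cost 1
[col 3] ELPU: children EP:{C,G}, LU:{A,G} ∩→ {G}; cost 0
[col 4] EP: children E:{C}, P:{T} ∪→ {C,T}; cost 1
[col 4] LU: children L:{G}, U:{C} ∪→ {C,G}; cost 1
[col 4] ELPU: children EP:{C,T}, LU:{C,G} ∩→ {C}; cost 0
[col 5] EP: children E:{T}, P:{G} ∪→ {G,T}; cost 1
[col 5] LU: children L:{C}, U:{A} ∪→ {A,C}; cost 1
[col 5] ELPU: children EP:{G,T}, LU:{A,C} ∪→ {A,C,G,T}; cost 1
[col 6] EP: children E:{T}, P:{A} ∪→ {A,T}; cost 1
[col 6] LU: children L:{G}, U:{G} ∩→ {G}; cost 0
[col 6] ELPU: children EP:{A,T}, LU:{G} ∪→ {A,G,T}; cost 1
[col 7] EP: children E:{T}, P:{A} ∪→ {A,T}; cost 1
[col 7] LU: children L:{G}, U:{G} ∩→ {G}; cost 0
[col 7] ELPU: children EP:{A,T}, LU:{G} ∪→ {A,G,T}; cost 1
per-site changes: [1, 3, 1, 2, 2, 3, 2, 2]; total = 16

A,G,T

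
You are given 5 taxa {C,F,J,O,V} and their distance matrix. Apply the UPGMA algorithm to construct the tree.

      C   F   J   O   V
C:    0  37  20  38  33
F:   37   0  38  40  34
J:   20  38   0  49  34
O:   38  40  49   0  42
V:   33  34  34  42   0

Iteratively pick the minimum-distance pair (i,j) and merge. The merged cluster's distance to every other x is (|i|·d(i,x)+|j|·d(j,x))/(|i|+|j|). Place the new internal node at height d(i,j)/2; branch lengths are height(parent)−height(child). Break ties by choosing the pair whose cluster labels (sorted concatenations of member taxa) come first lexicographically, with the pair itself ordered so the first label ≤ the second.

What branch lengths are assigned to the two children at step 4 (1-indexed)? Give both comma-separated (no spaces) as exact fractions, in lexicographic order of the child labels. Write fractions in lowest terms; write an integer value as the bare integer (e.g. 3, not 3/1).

71/24,169/8

1. join C+J (d=20) ⇒ CJ; edges |C|=10, |J|=10
  updated: d(CJ,F)=75/2, d(CJ,O)=87/2, d(CJ,V)=67/2
2. join CJ+V (d=67/2) ⇒ CJV; edges |CJ|=27/4, |V|=67/4
  updated: d(CJV,F)=109/3, d(CJV,O)=43
3. join CJV+F (d=109/3) ⇒ CFJV; edges |CJV|=17/12, |F|=109/6
  updated: d(CFJV,O)=169/4
4. join CFJV+O (d=169/4) ⇒ CFJOV; edges |CFJV|=71/24, |O|=169/8
final tree: ((((C:10,J:10):27/4,V:67/4):17/12,F:109/6):71/24,O:169/8)
total length: 523/6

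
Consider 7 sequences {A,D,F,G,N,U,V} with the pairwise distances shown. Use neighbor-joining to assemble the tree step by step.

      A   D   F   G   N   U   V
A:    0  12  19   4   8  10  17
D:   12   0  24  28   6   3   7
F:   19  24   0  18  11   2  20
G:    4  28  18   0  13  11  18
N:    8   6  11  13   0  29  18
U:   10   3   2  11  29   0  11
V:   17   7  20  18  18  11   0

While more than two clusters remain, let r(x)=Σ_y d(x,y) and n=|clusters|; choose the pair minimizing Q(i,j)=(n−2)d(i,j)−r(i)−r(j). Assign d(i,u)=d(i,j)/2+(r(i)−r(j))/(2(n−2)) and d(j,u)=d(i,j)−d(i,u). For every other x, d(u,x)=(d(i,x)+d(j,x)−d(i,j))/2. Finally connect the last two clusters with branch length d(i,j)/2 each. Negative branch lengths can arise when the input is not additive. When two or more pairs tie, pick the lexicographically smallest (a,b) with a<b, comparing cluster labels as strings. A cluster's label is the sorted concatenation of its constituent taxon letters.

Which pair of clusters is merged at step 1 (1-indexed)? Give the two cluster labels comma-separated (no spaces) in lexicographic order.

1. join F+U (d=2, Q=-150) ⇒ FU; edges |F|=19/5, |U|=-9/5
  updated: d(A,FU)=27/2, d(D,FU)=25/2, d(FU,G)=27/2, d(FU,N)=19, d(FU,V)=29/2
2. join A+G (d=4, Q=-115) ⇒ AG; edges |A|=-3/4, |G|=19/4
  updated: d(AG,D)=18, d(AG,FU)=23/2, d(AG,N)=17/2, d(AG,V)=31/2
3. join AG+N (d=17/2, Q=-159/2) ⇒ AGN; edges |AG|=55/12, |N|=47/12
  updated: d(AGN,D)=31/4, d(AGN,FU)=11, d(AGN,V)=25/2
4. join AGN+FU (d=11, Q=-189/4) ⇒ AFGNU; edges |AGN|=61/16, |FU|=115/16
  updated: d(AFGNU,D)=37/8, d(AFGNU,V)=8
5. join AFGNU+D (d=37/8, Q=-157/8) ⇒ ADFGNU; edges |AFGNU|=45/16, |D|=29/16
  updated: d(ADFGNU,V)=83/16
6. join ADFGNU+V (d=83/16) ⇒ ADFGNUV; edges |ADFGNU|=83/32, |V|=83/32
final tree: (((((A:-3/4,G:19/4):55/12,N:47/12):61/16,(F:19/5,U:-9/5):115/16):45/16,D:29/16):83/32,V:83/32)
total length: 565/16

F,U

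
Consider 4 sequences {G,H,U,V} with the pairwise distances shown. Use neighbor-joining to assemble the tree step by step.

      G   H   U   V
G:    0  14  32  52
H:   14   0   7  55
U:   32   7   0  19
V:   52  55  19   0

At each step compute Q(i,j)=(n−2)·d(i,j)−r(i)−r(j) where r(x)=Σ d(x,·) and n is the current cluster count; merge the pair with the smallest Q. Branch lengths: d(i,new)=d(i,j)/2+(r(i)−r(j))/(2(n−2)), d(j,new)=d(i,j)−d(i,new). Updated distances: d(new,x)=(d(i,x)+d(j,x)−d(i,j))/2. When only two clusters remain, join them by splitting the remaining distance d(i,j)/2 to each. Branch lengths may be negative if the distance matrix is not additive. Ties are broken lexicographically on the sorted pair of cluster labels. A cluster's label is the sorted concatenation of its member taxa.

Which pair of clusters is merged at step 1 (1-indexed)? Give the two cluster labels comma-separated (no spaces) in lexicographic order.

1. join G+H (d=14, Q=-146) ⇒ GH; edges |G|=25/2, |H|=3/2
  updated: d(GH,U)=25/2, d(GH,V)=93/2
2. join GH+U (d=25/2, Q=-78) ⇒ GHU; edges |GH|=20, |U|=-15/2
  updated: d(GHU,V)=53/2
3. join GHU+V (d=53/2) ⇒ GHUV; edges |GHU|=53/4, |V|=53/4
final tree: (((G:25/2,H:3/2):20,U:-15/2):53/4,V:53/4)
total length: 53

G,H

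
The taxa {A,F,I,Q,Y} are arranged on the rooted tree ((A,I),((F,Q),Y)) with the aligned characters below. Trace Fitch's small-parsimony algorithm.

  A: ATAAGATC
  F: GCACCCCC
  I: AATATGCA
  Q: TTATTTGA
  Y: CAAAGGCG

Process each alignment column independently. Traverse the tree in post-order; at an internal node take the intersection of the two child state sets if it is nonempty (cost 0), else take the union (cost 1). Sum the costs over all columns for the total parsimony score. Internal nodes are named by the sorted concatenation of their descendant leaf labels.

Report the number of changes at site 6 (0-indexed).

2

site 0, node AI: A={A} ∩ I={A} → {A} (+0)
site 0, node FQ: F={G} ∪ Q={T} → {G,T} (+1)
site 0, node FQY: FQ={G,T} ∪ Y={C} → {C,G,T} (+1)
site 0, node AFIQY: AI={A} ∪ FQY={C,G,T} → {A,C,G,T} (+1)
site 1, node AI: A={T} ∪ I={A} → {A,T} (+1)
site 1, node FQ: F={C} ∪ Q={T} → {C,T} (+1)
site 1, node FQY: FQ={C,T} ∪ Y={A} → {A,C,T} (+1)
site 1, node AFIQY: AI={A,T} ∩ FQY={A,C,T} → {A,T} (+0)
site 2, node AI: A={A} ∪ I={T} → {A,T} (+1)
site 2, node FQ: F={A} ∩ Q={A} → {A} (+0)
site 2, node FQY: FQ={A} ∩ Y={A} → {A} (+0)
site 2, node AFIQY: AI={A,T} ∩ FQY={A} → {A} (+0)
site 3, node AI: A={A} ∩ I={A} → {A} (+0)
site 3, node FQ: F={C} ∪ Q={T} → {C,T} (+1)
site 3, node FQY: FQ={C,T} ∪ Y={A} → {A,C,T} (+1)
site 3, node AFIQY: AI={A} ∩ FQY={A,C,T} → {A} (+0)
site 4, node AI: A={G} ∪ I={T} → {G,T} (+1)
site 4, node FQ: F={C} ∪ Q={T} → {C,T} (+1)
site 4, node FQY: FQ={C,T} ∪ Y={G} → {C,G,T} (+1)
site 4, node AFIQY: AI={G,T} ∩ FQY={C,G,T} → {G,T} (+0)
site 5, node AI: A={A} ∪ I={G} → {A,G} (+1)
site 5, node FQ: F={C} ∪ Q={T} → {C,T} (+1)
site 5, node FQY: FQ={C,T} ∪ Y={G} → {C,G,T} (+1)
site 5, node AFIQY: AI={A,G} ∩ FQY={C,G,T} → {G} (+0)
site 6, node AI: A={T} ∪ I={C} → {C,T} (+1)
site 6, node FQ: F={C} ∪ Q={G} → {C,G} (+1)
site 6, node FQY: FQ={C,G} ∩ Y={C} → {C} (+0)
site 6, node AFIQY: AI={C,T} ∩ FQY={C} → {C} (+0)
site 7, node AI: A={C} ∪ I={A} → {A,C} (+1)
site 7, node FQ: F={C} ∪ Q={A} → {A,C} (+1)
site 7, node FQY: FQ={A,C} ∪ Y={G} → {A,C,G} (+1)
site 7, node AFIQY: AI={A,C} ∩ FQY={A,C,G} → {A,C} (+0)
per-site changes: [3, 3, 1, 2, 3, 3, 2, 3]; total = 20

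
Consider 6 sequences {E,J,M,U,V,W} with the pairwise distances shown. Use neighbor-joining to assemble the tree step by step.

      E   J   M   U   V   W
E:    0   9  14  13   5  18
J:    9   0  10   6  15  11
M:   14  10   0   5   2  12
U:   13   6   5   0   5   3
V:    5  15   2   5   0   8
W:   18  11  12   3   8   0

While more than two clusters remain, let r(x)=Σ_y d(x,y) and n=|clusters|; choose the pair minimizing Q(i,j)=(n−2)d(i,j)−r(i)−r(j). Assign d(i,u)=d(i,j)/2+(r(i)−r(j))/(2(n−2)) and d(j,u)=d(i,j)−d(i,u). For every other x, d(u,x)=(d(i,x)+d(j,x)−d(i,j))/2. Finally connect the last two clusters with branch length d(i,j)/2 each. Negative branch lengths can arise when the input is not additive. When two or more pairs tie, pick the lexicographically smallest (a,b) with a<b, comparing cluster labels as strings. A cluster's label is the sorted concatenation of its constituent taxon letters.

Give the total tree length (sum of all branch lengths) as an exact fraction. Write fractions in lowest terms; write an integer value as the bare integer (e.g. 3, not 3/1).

step 1: merge (E,J) at d=9, Q=-74; branch lengths E→11/2, J→7/2; new cluster EJ
  updated: d(EJ,M)=15/2, d(EJ,U)=5, d(EJ,V)=11/2, d(EJ,W)=10
step 2: merge (U,W) at d=3, Q=-42; branch lengths U→-1, W→4; new cluster UW
  updated: d(EJ,UW)=6, d(M,UW)=7, d(UW,V)=5
step 3: merge (EJ,UW) at d=6, Q=-25; branch lengths EJ→13/4, UW→11/4; new cluster EJUW
  updated: d(EJUW,M)=17/4, d(EJUW,V)=9/4
step 4: merge (EJUW,M) at d=17/4, Q=-17/2; branch lengths EJUW→9/4, M→2; new cluster EJMUW
  updated: d(EJMUW,V)=0
step 5: merge (EJMUW,V) at d=0; branch lengths EJMUW→0, V→0; new cluster EJMUVW
final tree: ((((E:11/2,J:7/2):13/4,(U:-1,W:4):11/4):9/4,M:2):0,V:0)
total length: 89/4

89/4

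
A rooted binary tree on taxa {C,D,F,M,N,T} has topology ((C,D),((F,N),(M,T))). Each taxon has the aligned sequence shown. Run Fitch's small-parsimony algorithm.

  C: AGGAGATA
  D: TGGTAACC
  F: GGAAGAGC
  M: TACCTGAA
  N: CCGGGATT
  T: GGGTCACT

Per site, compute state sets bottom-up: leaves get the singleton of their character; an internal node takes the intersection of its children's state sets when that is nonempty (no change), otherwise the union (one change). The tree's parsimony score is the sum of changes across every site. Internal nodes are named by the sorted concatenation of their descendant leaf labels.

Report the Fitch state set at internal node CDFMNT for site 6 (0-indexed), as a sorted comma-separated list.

C,T

CD@0: {A} ∪ {T} = {A,T} (union, +1)
FN@0: {G} ∪ {C} = {C,G} (union, +1)
MT@0: {T} ∪ {G} = {G,T} (union, +1)
FMNT@0: {C,G} ∩ {G,T} = {G} (intersection, +0)
CDFMNT@0: {A,T} ∪ {G} = {A,G,T} (union, +1)
CD@1: {G} ∩ {G} = {G} (intersection, +0)
FN@1: {G} ∪ {C} = {C,G} (union, +1)
MT@1: {A} ∪ {G} = {A,G} (union, +1)
FMNT@1: {C,G} ∩ {A,G} = {G} (intersection, +0)
CDFMNT@1: {G} ∩ {G} = {G} (intersection, +0)
CD@2: {G} ∩ {G} = {G} (intersection, +0)
FN@2: {A} ∪ {G} = {A,G} (union, +1)
MT@2: {C} ∪ {G} = {C,G} (union, +1)
FMNT@2: {A,G} ∩ {C,G} = {G} (intersection, +0)
CDFMNT@2: {G} ∩ {G} = {G} (intersection, +0)
CD@3: {A} ∪ {T} = {A,T} (union, +1)
FN@3: {A} ∪ {G} = {A,G} (union, +1)
MT@3: {C} ∪ {T} = {C,T} (union, +1)
FMNT@3: {A,G} ∪ {C,T} = {A,C,G,T} (union, +1)
CDFMNT@3: {A,T} ∩ {A,C,G,T} = {A,T} (intersection, +0)
CD@4: {G} ∪ {A} = {A,G} (union, +1)
FN@4: {G} ∩ {G} = {G} (intersection, +0)
MT@4: {T} ∪ {C} = {C,T} (union, +1)
FMNT@4: {G} ∪ {C,T} = {C,G,T} (union, +1)
CDFMNT@4: {A,G} ∩ {C,G,T} = {G} (intersection, +0)
CD@5: {A} ∩ {A} = {A} (intersection, +0)
FN@5: {A} ∩ {A} = {A} (intersection, +0)
MT@5: {G} ∪ {A} = {A,G} (union, +1)
FMNT@5: {A} ∩ {A,G} = {A} (intersection, +0)
CDFMNT@5: {A} ∩ {A} = {A} (intersection, +0)
CD@6: {T} ∪ {C} = {C,T} (union, +1)
FN@6: {G} ∪ {T} = {G,T} (union, +1)
MT@6: {A} ∪ {C} = {A,C} (union, +1)
FMNT@6: {G,T} ∪ {A,C} = {A,C,G,T} (union, +1)
CDFMNT@6: {C,T} ∩ {A,C,G,T} = {C,T} (intersection, +0)
CD@7: {A} ∪ {C} = {A,C} (union, +1)
FN@7: {C} ∪ {T} = {C,T} (union, +1)
MT@7: {A} ∪ {T} = {A,T} (union, +1)
FMNT@7: {C,T} ∩ {A,T} = {T} (intersection, +0)
CDFMNT@7: {A,C} ∪ {T} = {A,C,T} (union, +1)
per-site changes: [4, 2, 2, 4, 3, 1, 4, 4]; total = 24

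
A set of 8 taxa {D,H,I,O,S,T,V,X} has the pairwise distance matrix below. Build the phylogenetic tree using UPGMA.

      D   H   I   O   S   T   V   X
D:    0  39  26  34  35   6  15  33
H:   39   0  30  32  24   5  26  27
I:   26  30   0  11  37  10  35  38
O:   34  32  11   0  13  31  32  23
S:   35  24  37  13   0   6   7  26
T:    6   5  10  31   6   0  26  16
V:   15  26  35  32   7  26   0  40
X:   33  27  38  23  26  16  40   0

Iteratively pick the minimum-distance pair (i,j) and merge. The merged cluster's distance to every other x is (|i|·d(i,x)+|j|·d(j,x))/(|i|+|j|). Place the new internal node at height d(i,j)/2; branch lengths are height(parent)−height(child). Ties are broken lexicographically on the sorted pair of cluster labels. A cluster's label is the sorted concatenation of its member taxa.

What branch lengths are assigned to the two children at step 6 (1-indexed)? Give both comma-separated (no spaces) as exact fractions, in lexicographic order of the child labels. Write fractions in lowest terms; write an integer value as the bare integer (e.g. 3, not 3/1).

step 1: merge (H,T) at d=5; branch lengths H→5/2, T→5/2; new cluster HT
  updated: d(D,HT)=45/2, d(HT,I)=20, d(HT,O)=63/2, d(HT,S)=15, d(HT,V)=26, d(HT,X)=43/2
step 2: merge (S,V) at d=7; branch lengths S→7/2, V→7/2; new cluster SV
  updated: d(D,SV)=25, d(HT,SV)=41/2, d(I,SV)=36, d(O,SV)=45/2, d(SV,X)=33
step 3: merge (I,O) at d=11; branch lengths I→11/2, O→11/2; new cluster IO
  updated: d(D,IO)=30, d(HT,IO)=103/4, d(IO,SV)=117/4, d(IO,X)=61/2
step 4: merge (HT,SV) at d=41/2; branch lengths HT→31/4, SV→27/4; new cluster HSTV
  updated: d(D,HSTV)=95/4, d(HSTV,IO)=55/2, d(HSTV,X)=109/4
step 5: merge (D,HSTV) at d=95/4; branch lengths D→95/8, HSTV→13/8; new cluster DHSTV
  updated: d(DHSTV,IO)=28, d(DHSTV,X)=142/5
step 6: merge (DHSTV,IO) at d=28; branch lengths DHSTV→17/8, IO→17/2; new cluster DHIOSTV
  updated: d(DHIOSTV,X)=29
step 7: merge (DHIOSTV,X) at d=29; branch lengths DHIOSTV→1/2, X→29/2; new cluster DHIOSTVX
final tree: (((D:95/8,((H:5/2,T:5/2):31/4,(S:7/2,V:7/2):27/4):13/8):17/8,(I:11/2,O:11/2):17/2):1/2,X:29/2)
total length: 613/8

17/8,17/2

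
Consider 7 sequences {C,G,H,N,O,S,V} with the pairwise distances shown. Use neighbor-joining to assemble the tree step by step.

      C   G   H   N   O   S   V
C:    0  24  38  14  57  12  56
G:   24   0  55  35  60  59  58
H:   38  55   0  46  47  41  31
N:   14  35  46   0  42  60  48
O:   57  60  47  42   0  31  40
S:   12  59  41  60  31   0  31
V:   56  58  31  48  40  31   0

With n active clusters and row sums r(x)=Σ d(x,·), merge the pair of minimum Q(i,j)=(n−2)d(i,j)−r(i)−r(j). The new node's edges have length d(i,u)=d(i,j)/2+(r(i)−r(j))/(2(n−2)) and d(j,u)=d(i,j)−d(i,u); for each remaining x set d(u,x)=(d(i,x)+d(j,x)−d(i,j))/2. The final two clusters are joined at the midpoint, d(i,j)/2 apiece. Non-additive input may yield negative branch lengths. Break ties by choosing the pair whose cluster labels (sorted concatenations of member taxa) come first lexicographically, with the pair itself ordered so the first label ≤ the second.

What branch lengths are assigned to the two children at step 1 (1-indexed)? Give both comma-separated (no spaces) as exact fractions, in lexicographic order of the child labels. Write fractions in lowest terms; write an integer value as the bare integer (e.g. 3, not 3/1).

13/5,57/5

1. join C+N (d=14, Q=-376) ⇒ CN; edges |C|=13/5, |N|=57/5
  updated: d(CN,G)=45/2, d(CN,H)=35, d(CN,O)=85/2, d(CN,S)=29, d(CN,V)=45
2. join CN+G (d=45/2, Q=-677/2) ⇒ CGN; edges |CN|=19/16, |G|=341/16
  updated: d(CGN,H)=135/4, d(CGN,O)=40, d(CGN,S)=131/4, d(CGN,V)=161/4
3. join H+V (d=31, Q=-202) ⇒ HV; edges |H|=69/4, |V|=55/4
  updated: d(CGN,HV)=43/2, d(HV,O)=28, d(HV,S)=41/2
4. join CGN+HV (d=43/2, Q=-485/4) ⇒ CGHNV; edges |CGN|=269/16, |HV|=75/16
  updated: d(CGHNV,O)=93/4, d(CGHNV,S)=127/8
5. join CGHNV+O (d=93/4, Q=-561/8) ⇒ CGHNOV; edges |CGHNV|=65/16, |O|=307/16
  updated: d(CGHNOV,S)=189/16
6. join CGHNOV+S (d=189/16) ⇒ CGHNOSV; edges |CGHNOV|=189/32, |S|=189/32
final tree: (((((C:13/5,N:57/5):19/16,G:341/16):269/16,(H:69/4,V:55/4):75/16):65/16,O:307/16):189/32,S:189/32)
total length: 1985/16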